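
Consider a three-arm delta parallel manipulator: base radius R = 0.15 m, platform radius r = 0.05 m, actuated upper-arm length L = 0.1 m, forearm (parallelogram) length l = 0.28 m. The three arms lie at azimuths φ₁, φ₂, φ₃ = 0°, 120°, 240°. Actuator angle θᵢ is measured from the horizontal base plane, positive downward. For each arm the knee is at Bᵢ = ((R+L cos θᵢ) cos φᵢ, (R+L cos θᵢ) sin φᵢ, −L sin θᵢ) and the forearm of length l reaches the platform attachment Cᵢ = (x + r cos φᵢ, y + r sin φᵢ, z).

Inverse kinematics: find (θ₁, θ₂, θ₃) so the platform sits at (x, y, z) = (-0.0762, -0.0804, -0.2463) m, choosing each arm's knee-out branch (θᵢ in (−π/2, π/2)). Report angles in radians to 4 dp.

θ₁ = 1.1349, θ₂ = 0.8729, θ₃ = -0.1741

rotate P by −φ1: (-0.0762, -0.0804, -0.2463)
  A=0.1762, B=-0.2463, C=(l²−L²−A²−y'²−z²)/(2L)=-0.1489
  θ1 = atan2(B,A) + arccos(C/0.3028) = 1.1349
φ2=120.0° → target in arm frame (-0.0315, 0.1062)
  e−x'=0.1315;  (l²−L²−(e−x')²−y'²−z²)/2L = -0.1042
  γ=atan2(-0.2463,0.1315)=-1.0803;  ψ=arccos(-0.3732)=1.9532;  θ2=γ+ψ≈0.8729
rotate P by −φ3: (0.1077, -0.0258, -0.2463)
  A cos θ + B sin θ = C:  -0.0077·cos θ + -0.2463·sin θ = 0.0351
  γ=atan2(-0.2463,-0.0077)=-1.6022;  ψ=arccos(0.1423)=1.4280;  θ3=γ+ψ≈-0.1741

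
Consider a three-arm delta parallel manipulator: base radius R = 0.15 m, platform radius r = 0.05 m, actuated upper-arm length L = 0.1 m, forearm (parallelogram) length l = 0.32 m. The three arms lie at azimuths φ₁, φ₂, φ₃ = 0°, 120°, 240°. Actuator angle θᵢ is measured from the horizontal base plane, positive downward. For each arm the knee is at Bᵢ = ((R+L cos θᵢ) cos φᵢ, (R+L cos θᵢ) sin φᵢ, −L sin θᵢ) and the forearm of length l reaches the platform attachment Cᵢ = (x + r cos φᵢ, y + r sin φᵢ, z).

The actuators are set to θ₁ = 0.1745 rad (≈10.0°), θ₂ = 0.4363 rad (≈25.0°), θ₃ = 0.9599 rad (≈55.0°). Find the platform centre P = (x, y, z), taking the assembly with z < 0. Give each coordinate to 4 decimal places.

centre 1 = (0.1985·cos0.0°, 0.1985·sin0.0°, -0.0174) = (0.1985, 0.0000, -0.0174)
arm 2 at φ=120.0°: ρ2 = 0.1906;  centre 2 = (-0.0953, 0.1651, -0.0423)
arm 3 at φ=240.0°: ρ3 = 0.1574;  centre 3 = (-0.0787, -0.1363, -0.0819)
eliminate P² terms by subtracting sphere 1 from 2 and 3
plane₁₂: -0.5876x+0.3302y+-0.0498z = -0.0016
det = 0.3432;  x = 0.0092+-0.1638z,  y = 0.0115+-0.1406z
into |P−centre ₁|² = l²: 1.0466z² + 0.0935z + -0.0661 = 0;  Δ = 0.2856;  z = -0.3000 or 0.2106 → z<0 root = -0.3000
x = 0.0583, y = 0.0537

(0.0583, 0.0537, -0.3000)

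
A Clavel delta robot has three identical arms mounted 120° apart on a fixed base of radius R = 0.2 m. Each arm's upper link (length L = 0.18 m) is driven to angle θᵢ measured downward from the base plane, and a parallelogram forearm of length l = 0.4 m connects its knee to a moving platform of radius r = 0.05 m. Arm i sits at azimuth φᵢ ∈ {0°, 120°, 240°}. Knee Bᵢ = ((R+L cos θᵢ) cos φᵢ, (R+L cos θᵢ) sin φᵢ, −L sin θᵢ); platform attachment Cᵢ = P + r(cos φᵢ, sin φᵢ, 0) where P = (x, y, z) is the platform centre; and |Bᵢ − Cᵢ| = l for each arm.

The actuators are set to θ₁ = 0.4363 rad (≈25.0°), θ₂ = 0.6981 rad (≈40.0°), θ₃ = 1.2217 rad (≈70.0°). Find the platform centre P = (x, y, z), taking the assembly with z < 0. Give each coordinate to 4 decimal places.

(0.0880, 0.0832, -0.3961)

S1 = (0.3131·cos0.0°, 0.3131·sin0.0°, -0.0761) = (0.3131, 0.0000, -0.0761)
arm 2 at φ=120.0°: (R−r)+L cos θ2 = 0.2879;  S2 = (-0.1439, 0.2493, -0.1157)
S3 = (0.2116·cos240.0°, 0.2116·sin240.0°, -0.1691) = (-0.1058, -0.1832, -0.1691)
|S₂|²−|S₁|² = -0.0076;  |S₃|²−|S₁|² = -0.0305
[-0.9142 0.4986 -0.0793]·P = -0.0076;  [-0.8378 -0.3664 -0.1862]·P = -0.0305
det = 0.7528;  x = 0.0239+-0.1619z,  y = 0.0286+-0.1378z
sphere 1 gives Az²+Bz+C=0 with A=1.0452, B=0.2379, C=-0.0697;  B²−4AC=0.3481;  roots -0.3961, 0.1684;  negative root z = -0.3961
x = 0.0880, y = 0.0832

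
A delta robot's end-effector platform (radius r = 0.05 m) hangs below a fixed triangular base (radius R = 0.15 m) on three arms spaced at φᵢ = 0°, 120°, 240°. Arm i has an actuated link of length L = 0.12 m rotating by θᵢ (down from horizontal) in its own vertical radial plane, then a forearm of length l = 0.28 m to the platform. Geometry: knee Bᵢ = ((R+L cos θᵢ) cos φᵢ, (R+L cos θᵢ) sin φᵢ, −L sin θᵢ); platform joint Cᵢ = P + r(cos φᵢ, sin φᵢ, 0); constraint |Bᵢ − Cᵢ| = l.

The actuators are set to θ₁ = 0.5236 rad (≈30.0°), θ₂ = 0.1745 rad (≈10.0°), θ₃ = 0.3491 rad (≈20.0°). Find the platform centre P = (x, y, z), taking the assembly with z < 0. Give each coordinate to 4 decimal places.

(-0.0243, 0.0133, -0.2217)

φ1=0.0°: virtual centre (0.2039, 0.0000, -0.0600), radius l
arm 2 at φ=120.0°: (R−r)+L cos θ2 = 0.2182;  O2 = (-0.1091, 0.1889, -0.0208)
arm 3 at φ=240.0°: (R−r)+L cos θ3 = 0.2128;  O3 = (-0.1064, -0.1843, -0.0410)
eliminate P² terms by subtracting sphere 1 from 2 and 3
[-0.6260 0.3779 0.0783]·P = 0.0029;  [-0.6206 -0.3685 0.0379]·P = 0.0018
Cramer: x(z) = -0.0037+0.0928z;  y(z) = 0.0014-0.0535z
sphere 1 gives Az²+Bz+C=0 with A=1.0115, B=0.0813, C=-0.0317;  B²−4AC=0.1348;  roots -0.2217, 0.1413;  negative root z = -0.2217
x = -0.0243, y = 0.0133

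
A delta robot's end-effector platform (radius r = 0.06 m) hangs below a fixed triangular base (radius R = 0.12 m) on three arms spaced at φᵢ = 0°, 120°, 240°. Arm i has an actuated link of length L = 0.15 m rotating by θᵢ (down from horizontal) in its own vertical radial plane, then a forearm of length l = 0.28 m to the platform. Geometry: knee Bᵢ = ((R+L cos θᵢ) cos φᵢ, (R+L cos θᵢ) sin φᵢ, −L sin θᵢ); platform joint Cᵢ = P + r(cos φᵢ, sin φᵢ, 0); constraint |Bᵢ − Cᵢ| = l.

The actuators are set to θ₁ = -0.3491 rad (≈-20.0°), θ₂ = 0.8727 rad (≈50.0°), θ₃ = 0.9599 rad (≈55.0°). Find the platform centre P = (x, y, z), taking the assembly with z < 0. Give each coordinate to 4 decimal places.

(0.1485, 0.0121, -0.2235)

centre 1 = (0.2010·cos0.0°, 0.2010·sin0.0°, 0.0513) = (0.2010, 0.0000, 0.0513)
φ2=120.0°: virtual centre (-0.0782, 0.1355, -0.1149), radius l
centre 3 = (0.1460·cos240.0°, 0.1460·sin240.0°, -0.1229) = (-0.0730, -0.1265, -0.1229)
subtract pairs → two planes through P
linear system: -0.5583x+0.2709y = -0.0053−-0.3324z; -0.5479x+-0.2529y = -0.0066−-0.3484z
Cramer: x(z) = 0.0108-0.6161z;  y(z) = 0.0026-0.0426z
sphere 1 gives Az²+Bz+C=0 with A=1.3814, B=0.1314, C=-0.0396;  B²−4AC=0.2362;  roots -0.2235, 0.1283;  negative root z = -0.2235
x = 0.1485, y = 0.0121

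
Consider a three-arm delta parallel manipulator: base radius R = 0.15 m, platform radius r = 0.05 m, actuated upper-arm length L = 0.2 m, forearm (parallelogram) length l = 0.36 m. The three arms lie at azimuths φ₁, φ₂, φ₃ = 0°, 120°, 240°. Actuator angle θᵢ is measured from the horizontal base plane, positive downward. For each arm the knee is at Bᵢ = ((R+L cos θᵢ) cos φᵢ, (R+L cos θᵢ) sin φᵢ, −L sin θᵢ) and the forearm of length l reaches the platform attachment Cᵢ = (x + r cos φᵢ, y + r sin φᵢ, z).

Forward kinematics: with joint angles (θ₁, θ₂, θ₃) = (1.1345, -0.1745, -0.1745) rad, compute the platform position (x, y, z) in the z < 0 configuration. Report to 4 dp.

φ1=0.0°: virtual centre (0.1845, 0.0000, -0.1813), radius l
arm 2 at φ=120.0°: ρ2 = 0.2970;  centre 2 = (-0.1485, 0.2572, 0.0347)
arm 3 at φ=240.0°: ρ3 = 0.2970;  centre 3 = (-0.1485, -0.2572, 0.0347)
subtract pairs → two planes through P
linear system: -0.6660x+0.5144y = 0.0225−0.4320z; -0.6660x+-0.5144y = 0.0225−0.4320z
det = 0.6851;  x = -0.0338+0.6486z,  y = 0.0000+0.0000z
into |P−centre ₁|² = l²: 1.4207z² + 0.0794z + -0.0491 = 0;  Δ = 0.2853;  z = -0.2159 or 0.1601 → z<0 root = -0.2159
x = -0.1738, y = 0.0000

(-0.1738, 0.0000, -0.2159)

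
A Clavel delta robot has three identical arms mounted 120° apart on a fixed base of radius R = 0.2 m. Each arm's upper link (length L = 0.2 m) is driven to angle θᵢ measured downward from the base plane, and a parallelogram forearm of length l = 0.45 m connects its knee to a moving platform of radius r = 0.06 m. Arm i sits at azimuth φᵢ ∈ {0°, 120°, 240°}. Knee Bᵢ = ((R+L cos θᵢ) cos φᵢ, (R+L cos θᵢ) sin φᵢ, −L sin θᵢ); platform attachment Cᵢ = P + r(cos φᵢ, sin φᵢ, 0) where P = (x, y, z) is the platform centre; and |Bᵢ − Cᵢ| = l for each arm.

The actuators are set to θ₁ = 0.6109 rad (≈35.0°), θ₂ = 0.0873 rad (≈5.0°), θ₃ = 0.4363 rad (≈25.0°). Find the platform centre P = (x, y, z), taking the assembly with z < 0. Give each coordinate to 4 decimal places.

φ1=0.0°: virtual centre (0.3038, 0.0000, -0.1147), radius l
arm 2 at φ=120.0°: ρ2 = 0.3392;  O2 = (-0.1696, 0.2938, -0.0174)
φ3=240.0°: virtual centre (-0.1606, -0.2782, -0.0845), radius l
subtract pairs → two planes through P
[-0.9469 0.5876 0.1946]·P = 0.0099;  [-0.9289 -0.5564 0.0604]·P = 0.0049
det = 1.0727;  x = -0.0078+0.1340z,  y = 0.0043+-0.1152z
into |P−O₁|² = l²: 1.0312z² + 0.1449z + -0.0922 = 0;  Δ = 0.4013;  z = -0.3774 or 0.2369 → z<0 root = -0.3774
x = -0.0584, y = 0.0477

(-0.0584, 0.0477, -0.3774)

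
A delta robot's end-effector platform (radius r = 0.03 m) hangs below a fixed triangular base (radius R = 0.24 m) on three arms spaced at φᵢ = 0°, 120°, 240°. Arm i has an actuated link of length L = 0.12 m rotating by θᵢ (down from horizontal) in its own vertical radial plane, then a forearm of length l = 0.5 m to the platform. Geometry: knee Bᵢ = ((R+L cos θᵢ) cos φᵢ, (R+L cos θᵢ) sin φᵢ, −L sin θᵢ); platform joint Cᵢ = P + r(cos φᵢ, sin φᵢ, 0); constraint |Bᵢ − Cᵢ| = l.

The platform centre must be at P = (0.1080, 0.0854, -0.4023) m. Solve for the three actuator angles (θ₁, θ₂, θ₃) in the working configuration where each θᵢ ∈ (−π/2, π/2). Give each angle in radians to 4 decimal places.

θ₁ = -0.3494, θ₂ = 0.2617, θ₃ = 1.0471

φ1=0.0° → target in arm frame (0.1080, 0.0854)
  e−x'=0.1020;  (l²−L²−(e−x')²−y'²−z²)/2L = 0.2336
  √(A²+B²)=0.4150;  θ1 = -1.3225+0.9730 ≈ -0.3494
φ2=120.0° → target in arm frame (0.0200, -0.1362)
  A=0.1900, B=-0.4023, C=(l²−L²−A²−y'²−z²)/(2L)=0.0795
  √(A²+B²)=0.4449;  θ2 = -1.1295+1.3911 ≈ 0.2617
φ3=240.0° → target in arm frame (-0.1280, 0.0508)
  e−x'=0.3380;  (l²−L²−(e−x')²−y'²−z²)/2L = -0.1794
  √(A²+B²)=0.5254;  θ3 = -0.8721+1.9192 ≈ 1.0471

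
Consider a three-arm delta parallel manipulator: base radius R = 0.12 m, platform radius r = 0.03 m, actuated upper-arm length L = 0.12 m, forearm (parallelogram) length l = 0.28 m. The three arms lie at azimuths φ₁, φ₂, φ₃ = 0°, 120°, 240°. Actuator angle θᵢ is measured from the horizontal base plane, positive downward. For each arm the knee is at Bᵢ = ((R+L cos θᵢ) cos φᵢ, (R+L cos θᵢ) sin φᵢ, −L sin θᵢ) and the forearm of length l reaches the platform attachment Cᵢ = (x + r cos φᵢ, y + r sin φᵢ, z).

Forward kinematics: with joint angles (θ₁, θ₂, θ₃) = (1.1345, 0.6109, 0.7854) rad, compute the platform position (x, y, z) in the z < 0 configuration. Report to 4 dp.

φ1=0.0°: virtual centre (0.1407, 0.0000, -0.1088), radius l
arm 2 at φ=120.0°: e+L cos θ2 = 0.1883;  centre 2 = (-0.0941, 0.1631, -0.0688)
φ3=240.0°: virtual centre (-0.0874, -0.1514, -0.0849), radius l
subtract pairs → two planes through P
[-0.4697 0.3261 0.0799]·P = 0.0086;  [-0.4563 -0.3029 0.0478]·P = 0.0061
det = 0.2911;  x = -0.0158+0.1367z,  y = 0.0035+-0.0480z
into |P−centre ₁|² = l²: 1.0210z² + 0.1744z + -0.0421 = 0;  Δ = 0.2022;  z = -0.3056 or 0.1348 → z<0 root = -0.3056
x = -0.0576, y = 0.0182

(-0.0576, 0.0182, -0.3056)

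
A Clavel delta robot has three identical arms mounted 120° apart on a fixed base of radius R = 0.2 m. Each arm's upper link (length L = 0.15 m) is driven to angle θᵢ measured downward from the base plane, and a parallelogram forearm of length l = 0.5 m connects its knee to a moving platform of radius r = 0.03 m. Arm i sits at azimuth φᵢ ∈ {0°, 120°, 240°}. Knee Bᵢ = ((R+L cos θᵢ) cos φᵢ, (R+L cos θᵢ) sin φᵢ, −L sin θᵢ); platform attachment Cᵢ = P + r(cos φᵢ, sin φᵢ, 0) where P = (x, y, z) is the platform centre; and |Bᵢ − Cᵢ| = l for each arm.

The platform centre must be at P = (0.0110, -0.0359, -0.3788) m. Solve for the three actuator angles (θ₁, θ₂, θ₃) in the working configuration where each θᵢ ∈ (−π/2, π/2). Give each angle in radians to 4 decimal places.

θ₁ = -0.0874, θ₂ = 0.1749, θ₃ = -0.1746

arm 1 (φ=0.0°): x'=0.0110, y'=-0.0359
  A cos θ + B sin θ = C:  0.1590·cos θ + -0.3788·sin θ = 0.1915
  θ1 = atan2(B,A) + arccos(C/0.4108) = -0.0874
φ2=120.0° → target in arm frame (-0.0366, 0.0084)
  A cos θ + B sin θ = C:  0.2066·cos θ + -0.3788·sin θ = 0.1375
  θ2 = atan2(B,A) + arccos(C/0.4315) = 0.1749
φ3=240.0° → target in arm frame (0.0256, 0.0275)
  A cos θ + B sin θ = C:  0.1444·cos θ + -0.3788·sin θ = 0.2080
  θ3 = atan2(B,A) + arccos(C/0.4054) = -0.1746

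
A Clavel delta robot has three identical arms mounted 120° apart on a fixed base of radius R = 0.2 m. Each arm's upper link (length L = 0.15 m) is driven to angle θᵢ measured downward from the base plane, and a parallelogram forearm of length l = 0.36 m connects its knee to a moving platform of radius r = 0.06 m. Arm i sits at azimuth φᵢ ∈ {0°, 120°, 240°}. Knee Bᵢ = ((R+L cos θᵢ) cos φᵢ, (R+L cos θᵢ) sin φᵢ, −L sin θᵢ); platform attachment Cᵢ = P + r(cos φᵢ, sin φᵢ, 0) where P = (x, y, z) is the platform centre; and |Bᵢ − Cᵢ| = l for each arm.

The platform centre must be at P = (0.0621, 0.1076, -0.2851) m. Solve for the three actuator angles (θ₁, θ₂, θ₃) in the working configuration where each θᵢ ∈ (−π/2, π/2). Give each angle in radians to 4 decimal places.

rotate P by −φ1: (0.0621, 0.1076, -0.2851)
  A cos θ + B sin θ = C:  0.0779·cos θ + -0.2851·sin θ = 0.0272
  √(A²+B²)=0.2956;  θ1 = -1.3041+1.4785 ≈ 0.1744
rotate P by −φ2: (0.0621, -0.1076, -0.2851)
  e−x'=0.0779;  (l²−L²−(e−x')²−y'²−z²)/2L = 0.0273
  √(A²+B²)=0.2955;  θ2 = -1.3042+1.4784 ≈ 0.1742
φ3=240.0° → target in arm frame (-0.1242, 0.0000)
  A cos θ + B sin θ = C:  0.2642·cos θ + -0.2851·sin θ = -0.1467
  θ3 = atan2(B,A) + arccos(C/0.3887) = 1.1343

θ₁ = 0.1744, θ₂ = 0.1742, θ₃ = 1.1343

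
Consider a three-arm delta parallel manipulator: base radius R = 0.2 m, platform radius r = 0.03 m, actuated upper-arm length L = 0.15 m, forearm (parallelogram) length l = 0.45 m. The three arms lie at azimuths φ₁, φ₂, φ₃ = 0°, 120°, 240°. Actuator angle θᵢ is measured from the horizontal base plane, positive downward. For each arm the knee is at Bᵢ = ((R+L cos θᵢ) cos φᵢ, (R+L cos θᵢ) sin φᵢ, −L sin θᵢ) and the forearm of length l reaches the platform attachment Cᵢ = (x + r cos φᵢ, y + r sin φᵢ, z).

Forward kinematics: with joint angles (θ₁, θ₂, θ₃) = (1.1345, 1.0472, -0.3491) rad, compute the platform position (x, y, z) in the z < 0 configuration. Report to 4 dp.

φ1=0.0°: virtual centre (0.2334, 0.0000, -0.1359), radius l
φ2=120.0°: virtual centre (-0.1225, 0.2122, -0.1299), radius l
arm 3 at φ=240.0°: ρ3 = 0.3110;  O3 = (-0.1555, -0.2693, 0.0513)
eliminate P² terms by subtracting sphere 1 from 2 and 3
plane₁₂: -0.7118x+0.4244y+0.0121z = 0.0039
Cramer: x(z) = -0.0187+0.2319z;  y(z) = -0.0220+0.3605z
into |P−O₁|² = l²: 1.1837z² + 0.1391z + -0.1200 = 0;  Δ = 0.5876;  z = -0.3825 or 0.2650 → z<0 root = -0.3825
x = -0.1074, y = -0.1599

(-0.1074, -0.1599, -0.3825)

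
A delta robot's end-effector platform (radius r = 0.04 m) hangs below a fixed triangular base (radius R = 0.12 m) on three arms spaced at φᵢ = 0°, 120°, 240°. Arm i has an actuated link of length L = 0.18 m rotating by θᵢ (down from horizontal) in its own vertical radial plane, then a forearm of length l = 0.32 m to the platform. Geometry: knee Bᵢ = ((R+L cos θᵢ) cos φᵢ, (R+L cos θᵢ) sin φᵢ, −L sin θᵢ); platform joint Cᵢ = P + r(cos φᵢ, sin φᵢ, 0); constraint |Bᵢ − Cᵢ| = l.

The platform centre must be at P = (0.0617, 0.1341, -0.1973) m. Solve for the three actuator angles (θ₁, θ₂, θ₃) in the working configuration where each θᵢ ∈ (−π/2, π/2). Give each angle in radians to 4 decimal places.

arm 1 (φ=0.0°): x'=0.0617, y'=0.1341
  A cos θ + B sin θ = C:  0.0183·cos θ + -0.1973·sin θ = 0.0354
  θ1 = atan2(B,A) + arccos(C/0.1981) = -0.0873
rotate P by −φ2: (0.0853, -0.1205, -0.1973)
  A=-0.0053, B=-0.1973, C=(l²−L²−A²−y'²−z²)/(2L)=0.0459
  γ=atan2(-0.1973,-0.0053)=-1.5976;  ψ=arccos(0.2326)=1.3360;  θ2=γ+ψ≈-0.2615
φ3=240.0° → target in arm frame (-0.1470, -0.0136)
  e−x'=0.2270;  (l²−L²−(e−x')²−y'²−z²)/2L = -0.0573
  γ=atan2(-0.1973,0.2270)=-0.7155;  ψ=arccos(-0.1906)=1.7626;  θ3=γ+ψ≈1.0470

θ₁ = -0.0873, θ₂ = -0.2615, θ₃ = 1.0470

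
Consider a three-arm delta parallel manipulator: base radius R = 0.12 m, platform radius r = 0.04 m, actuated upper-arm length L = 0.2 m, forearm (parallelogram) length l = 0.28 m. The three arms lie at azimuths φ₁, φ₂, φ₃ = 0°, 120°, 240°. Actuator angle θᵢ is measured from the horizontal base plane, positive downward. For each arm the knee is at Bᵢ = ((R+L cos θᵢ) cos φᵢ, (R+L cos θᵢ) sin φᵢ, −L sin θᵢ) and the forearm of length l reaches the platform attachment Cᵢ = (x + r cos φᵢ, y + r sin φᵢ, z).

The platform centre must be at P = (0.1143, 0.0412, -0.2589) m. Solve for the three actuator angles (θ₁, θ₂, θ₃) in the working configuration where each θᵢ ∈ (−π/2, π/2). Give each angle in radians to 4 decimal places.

φ1=0.0° → target in arm frame (0.1143, 0.0412)
  A=-0.0343, B=-0.2589, C=(l²−L²−A²−y'²−z²)/(2L)=-0.0788
  √(A²+B²)=0.2612;  θ1 = -1.7025+1.8771 ≈ 0.1746
arm 2 (φ=120.0°): x'=-0.0215, y'=-0.1196
  e−x'=0.1015;  (l²−L²−(e−x')²−y'²−z²)/2L = -0.1331
  √(A²+B²)=0.2781;  θ2 = -1.1973+2.0698 ≈ 0.8725
rotate P by −φ3: (-0.0928, 0.0784, -0.2589)
  A cos θ + B sin θ = C:  0.1728·cos θ + -0.2589·sin θ = -0.1616
  γ=atan2(-0.2589,0.1728)=-0.9822;  ψ=arccos(-0.5192)=2.1167;  θ3=γ+ψ≈1.1345

θ₁ = 0.1746, θ₂ = 0.8725, θ₃ = 1.1345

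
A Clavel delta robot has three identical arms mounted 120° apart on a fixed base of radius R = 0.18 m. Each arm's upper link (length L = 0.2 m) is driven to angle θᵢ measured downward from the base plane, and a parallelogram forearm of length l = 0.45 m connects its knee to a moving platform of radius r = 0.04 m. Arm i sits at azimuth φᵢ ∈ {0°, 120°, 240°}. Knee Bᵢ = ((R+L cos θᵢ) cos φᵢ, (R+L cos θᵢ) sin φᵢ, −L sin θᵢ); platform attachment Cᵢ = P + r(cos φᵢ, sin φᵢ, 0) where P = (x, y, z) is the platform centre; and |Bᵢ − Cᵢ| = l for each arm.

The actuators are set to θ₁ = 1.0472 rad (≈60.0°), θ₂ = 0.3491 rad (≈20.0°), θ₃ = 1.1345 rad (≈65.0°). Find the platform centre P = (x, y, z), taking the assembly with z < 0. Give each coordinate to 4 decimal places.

(-0.0586, 0.1373, -0.4806)

centre 1 = (0.2400·cos0.0°, 0.2400·sin0.0°, -0.1732) = (0.2400, 0.0000, -0.1732)
arm 2 at φ=120.0°: ρ2 = 0.3279;  centre 2 = (-0.1640, 0.2840, -0.0684)
arm 3 at φ=240.0°: ρ3 = 0.2245;  centre 3 = (-0.1123, -0.1944, -0.1813)
eliminate P² terms by subtracting sphere 1 from 2 and 3
[-0.8079 0.5680 0.2096]·P = 0.0246;  [-0.7045 -0.3889 -0.0161]·P = -0.0043
Cramer: x(z) = -0.0100+0.1013z;  y(z) = 0.0292-0.2249z
quadratic in z: (1.0609)z²+(0.2827)z+(-0.1092)=0, √Δ=0.7370 → z ∈ {-0.4806, 0.2141}; z = -0.4806 (taking z<0)
x = -0.0586, y = 0.1373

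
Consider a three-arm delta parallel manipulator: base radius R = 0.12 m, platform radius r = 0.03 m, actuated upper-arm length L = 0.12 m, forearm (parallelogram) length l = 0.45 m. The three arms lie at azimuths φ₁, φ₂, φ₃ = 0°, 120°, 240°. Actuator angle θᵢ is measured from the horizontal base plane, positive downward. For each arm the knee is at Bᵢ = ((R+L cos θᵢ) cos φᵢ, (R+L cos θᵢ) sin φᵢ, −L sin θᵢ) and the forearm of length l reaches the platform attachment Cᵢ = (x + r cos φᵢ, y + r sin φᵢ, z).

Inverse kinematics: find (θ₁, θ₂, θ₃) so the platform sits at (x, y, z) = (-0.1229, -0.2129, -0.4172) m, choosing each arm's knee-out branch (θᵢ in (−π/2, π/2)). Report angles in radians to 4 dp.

θ₁ = 1.2217, θ₂ = 1.2218, θ₃ = -0.2615

rotate P by −φ1: (-0.1229, -0.2129, -0.4172)
  e−x'=0.2129;  (l²−L²−(e−x')²−y'²−z²)/2L = -0.3192
  θ1 = atan2(B,A) + arccos(C/0.4684) = 1.2217
φ2=120.0° → target in arm frame (-0.1229, 0.2129)
  A cos θ + B sin θ = C:  0.2129·cos θ + -0.4172·sin θ = -0.3192
  √(A²+B²)=0.4684;  θ2 = -1.0989+2.3206 ≈ 1.2218
φ3=240.0° → target in arm frame (0.2458, 0.0000)
  e−x'=-0.1558;  (l²−L²−(e−x')²−y'²−z²)/2L = -0.0427
  γ=atan2(-0.4172,-0.1558)=-1.9283;  ψ=arccos(-0.0958)=1.6667;  θ3=γ+ψ≈-0.2615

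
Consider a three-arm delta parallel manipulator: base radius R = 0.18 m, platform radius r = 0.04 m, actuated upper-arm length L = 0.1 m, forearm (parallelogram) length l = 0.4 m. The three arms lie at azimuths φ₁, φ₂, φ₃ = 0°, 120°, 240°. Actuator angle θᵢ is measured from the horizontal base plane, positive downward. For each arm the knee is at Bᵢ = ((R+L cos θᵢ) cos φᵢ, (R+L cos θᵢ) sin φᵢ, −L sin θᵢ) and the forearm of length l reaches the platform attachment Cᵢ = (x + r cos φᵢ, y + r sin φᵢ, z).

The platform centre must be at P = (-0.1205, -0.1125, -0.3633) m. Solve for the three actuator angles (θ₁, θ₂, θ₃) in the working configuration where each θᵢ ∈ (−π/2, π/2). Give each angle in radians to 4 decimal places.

θ₁ = 1.3962, θ₂ = 0.9596, θ₃ = -0.2617

arm 1 (φ=0.0°): x'=-0.1205, y'=-0.1125
  A cos θ + B sin θ = C:  0.2605·cos θ + -0.3633·sin θ = -0.3125
  √(A²+B²)=0.4470;  θ1 = -0.9487+2.3449 ≈ 1.3962
φ2=120.0° → target in arm frame (-0.0372, 0.1606)
  e−x'=0.1772;  (l²−L²−(e−x')²−y'²−z²)/2L = -0.1959
  θ2 = atan2(B,A) + arccos(C/0.4042) = 0.9596
arm 3 (φ=240.0°): x'=0.1577, y'=-0.0481
  A=-0.0177, B=-0.3633, C=(l²−L²−A²−y'²−z²)/(2L)=0.0769
  θ3 = atan2(B,A) + arccos(C/0.3637) = -0.2617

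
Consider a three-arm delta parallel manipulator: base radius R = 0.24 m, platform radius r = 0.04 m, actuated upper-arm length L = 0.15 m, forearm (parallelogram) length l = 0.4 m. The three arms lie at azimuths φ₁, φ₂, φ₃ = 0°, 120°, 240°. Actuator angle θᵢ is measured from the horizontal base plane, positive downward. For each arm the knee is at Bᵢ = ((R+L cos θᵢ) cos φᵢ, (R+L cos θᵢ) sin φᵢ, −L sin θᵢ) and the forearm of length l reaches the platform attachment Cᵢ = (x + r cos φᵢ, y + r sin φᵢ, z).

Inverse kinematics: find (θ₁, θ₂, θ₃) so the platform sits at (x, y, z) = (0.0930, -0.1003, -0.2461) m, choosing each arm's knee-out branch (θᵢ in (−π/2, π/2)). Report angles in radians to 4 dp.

θ₁ = -0.3492, θ₂ = 1.2213, θ₃ = 0.1742

φ1=0.0° → target in arm frame (0.0930, -0.1003)
  A=0.1070, B=-0.2461, C=(l²−L²−A²−y'²−z²)/(2L)=0.1848
  √(A²+B²)=0.2684;  θ1 = -1.1607+0.8114 ≈ -0.3492
φ2=120.0° → target in arm frame (-0.1334, -0.0304)
  e−x'=0.3334;  (l²−L²−(e−x')²−y'²−z²)/2L = -0.1171
  γ=atan2(-0.2461,0.3334)=-0.6359;  ψ=arccos(-0.2825)=1.8572;  θ2=γ+ψ≈1.2213
rotate P by −φ3: (0.0404, 0.1307, -0.2461)
  A cos θ + B sin θ = C:  0.1596·cos θ + -0.2461·sin θ = 0.1146
  √(A²+B²)=0.2933;  θ3 = -0.9954+1.1696 ≈ 0.1742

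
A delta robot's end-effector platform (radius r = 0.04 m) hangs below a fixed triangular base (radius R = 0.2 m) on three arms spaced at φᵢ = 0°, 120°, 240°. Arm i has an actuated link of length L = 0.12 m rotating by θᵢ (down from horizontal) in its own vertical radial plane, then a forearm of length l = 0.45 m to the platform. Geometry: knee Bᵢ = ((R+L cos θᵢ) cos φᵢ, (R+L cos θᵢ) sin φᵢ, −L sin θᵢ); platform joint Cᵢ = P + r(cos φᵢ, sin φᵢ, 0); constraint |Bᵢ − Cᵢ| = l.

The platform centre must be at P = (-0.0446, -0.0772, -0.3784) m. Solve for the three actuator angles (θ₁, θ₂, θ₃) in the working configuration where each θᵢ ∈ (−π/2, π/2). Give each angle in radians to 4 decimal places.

θ₁ = 0.5238, θ₂ = 0.5236, θ₃ = -0.2614

arm 1 (φ=0.0°): x'=-0.0446, y'=-0.0772
  A cos θ + B sin θ = C:  0.2046·cos θ + -0.3784·sin θ = -0.0121
  γ=atan2(-0.3784,0.2046)=-1.0751;  ψ=arccos(-0.0282)=1.5990;  θ1=γ+ψ≈0.5238
rotate P by −φ2: (-0.0446, 0.0772, -0.3784)
  A cos θ + B sin θ = C:  0.2046·cos θ + -0.3784·sin θ = -0.0121
  √(A²+B²)=0.4302;  θ2 = -1.0752+1.5988 ≈ 0.5236
rotate P by −φ3: (0.0892, 0.0000, -0.3784)
  e−x'=0.0708;  (l²−L²−(e−x')²−y'²−z²)/2L = 0.1662
  γ=atan2(-0.3784,0.0708)=-1.3857;  ψ=arccos(0.4318)=1.1243;  θ3=γ+ψ≈-0.2614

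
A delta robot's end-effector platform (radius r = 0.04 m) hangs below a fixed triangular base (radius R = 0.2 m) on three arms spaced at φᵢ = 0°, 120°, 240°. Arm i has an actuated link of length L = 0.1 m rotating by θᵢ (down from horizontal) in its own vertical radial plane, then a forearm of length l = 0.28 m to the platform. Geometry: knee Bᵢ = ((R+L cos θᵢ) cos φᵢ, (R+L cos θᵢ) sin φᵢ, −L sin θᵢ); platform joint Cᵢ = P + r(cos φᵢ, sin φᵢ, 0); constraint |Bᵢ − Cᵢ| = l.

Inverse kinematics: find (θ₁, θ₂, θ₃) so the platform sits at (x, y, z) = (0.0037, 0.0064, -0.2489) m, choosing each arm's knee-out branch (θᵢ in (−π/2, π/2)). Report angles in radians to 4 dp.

rotate P by −φ1: (0.0037, 0.0064, -0.2489)
  A=0.1563, B=-0.2489, C=(l²−L²−A²−y'²−z²)/(2L)=-0.0901
  √(A²+B²)=0.2939;  θ1 = -1.0101+1.8824 ≈ 0.8723
φ2=120.0° → target in arm frame (0.0037, -0.0064)
  A=0.1563, B=-0.2489, C=(l²−L²−A²−y'²−z²)/(2L)=-0.0901
  γ=atan2(-0.2489,0.1563)=-1.0100;  ψ=arccos(-0.3066)=1.8824;  θ2=γ+ψ≈0.8724
arm 3 (φ=240.0°): x'=-0.0074, y'=0.0000
  A=0.1674, B=-0.2489, C=(l²−L²−A²−y'²−z²)/(2L)=-0.1079
  θ3 = atan2(B,A) + arccos(C/0.3000) = 0.9599

θ₁ = 0.8723, θ₂ = 0.8724, θ₃ = 0.9599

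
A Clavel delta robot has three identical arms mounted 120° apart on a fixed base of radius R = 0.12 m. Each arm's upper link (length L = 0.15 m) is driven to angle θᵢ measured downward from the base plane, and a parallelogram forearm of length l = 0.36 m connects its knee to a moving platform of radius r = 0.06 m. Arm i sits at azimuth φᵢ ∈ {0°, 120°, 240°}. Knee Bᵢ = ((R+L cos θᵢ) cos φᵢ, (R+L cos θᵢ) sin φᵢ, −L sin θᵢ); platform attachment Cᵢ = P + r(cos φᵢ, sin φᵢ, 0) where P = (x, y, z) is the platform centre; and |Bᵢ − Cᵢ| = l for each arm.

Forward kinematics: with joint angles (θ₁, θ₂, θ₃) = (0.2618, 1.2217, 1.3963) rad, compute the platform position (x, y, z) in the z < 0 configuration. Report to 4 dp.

arm 1 at φ=0.0°: (R−r)+L cos θ1 = 0.2049;  S1 = (0.2049, 0.0000, -0.0388)
φ2=120.0°: virtual centre (-0.0557, 0.0964, -0.1410), radius l
arm 3 at φ=240.0°: (R−r)+L cos θ3 = 0.0860;  S3 = (-0.0430, -0.0745, -0.1477)
|S₂|²−|S₁|² = -0.0112;  |S₃|²−|S₁|² = -0.0143
plane₁₂: -0.5211x+0.1928y+-0.2043z = -0.0112
det = 0.1732;  x = 0.0255+-0.4181z,  y = 0.0108+-0.0705z
into |P−S₁|² = l²: 1.1798z² + 0.2261z + -0.0958 = 0;  Δ = 0.5032;  z = -0.3965 or 0.2048 → z<0 root = -0.3965
x = 0.1913, y = 0.0387

(0.1913, 0.0387, -0.3965)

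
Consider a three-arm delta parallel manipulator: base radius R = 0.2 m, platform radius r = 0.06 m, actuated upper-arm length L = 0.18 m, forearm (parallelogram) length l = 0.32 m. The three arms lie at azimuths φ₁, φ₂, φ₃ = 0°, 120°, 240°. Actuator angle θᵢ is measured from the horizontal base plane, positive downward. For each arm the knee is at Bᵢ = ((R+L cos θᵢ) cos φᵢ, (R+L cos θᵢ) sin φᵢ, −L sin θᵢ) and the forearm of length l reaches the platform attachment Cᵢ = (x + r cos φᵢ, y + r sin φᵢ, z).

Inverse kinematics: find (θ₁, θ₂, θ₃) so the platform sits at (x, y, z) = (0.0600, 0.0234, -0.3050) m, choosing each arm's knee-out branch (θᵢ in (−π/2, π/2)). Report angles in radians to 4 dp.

φ1=0.0° → target in arm frame (0.0600, 0.0234)
  A=0.0800, B=-0.3050, C=(l²−L²−A²−y'²−z²)/(2L)=-0.0833
  √(A²+B²)=0.3153;  θ1 = -1.3143+1.8380 ≈ 0.5237
φ2=120.0° → target in arm frame (-0.0097, -0.0637)
  e−x'=0.1497;  (l²−L²−(e−x')²−y'²−z²)/2L = -0.1375
  √(A²+B²)=0.3398;  θ2 = -1.1144+1.9874 ≈ 0.8730
rotate P by −φ3: (-0.0503, 0.0403, -0.3050)
  e−x'=0.1903;  (l²−L²−(e−x')²−y'²−z²)/2L = -0.1690
  γ=atan2(-0.3050,0.1903)=-1.0130;  ψ=arccos(-0.4702)=2.0603;  θ3=γ+ψ≈1.0472

θ₁ = 0.5237, θ₂ = 0.8730, θ₃ = 1.0472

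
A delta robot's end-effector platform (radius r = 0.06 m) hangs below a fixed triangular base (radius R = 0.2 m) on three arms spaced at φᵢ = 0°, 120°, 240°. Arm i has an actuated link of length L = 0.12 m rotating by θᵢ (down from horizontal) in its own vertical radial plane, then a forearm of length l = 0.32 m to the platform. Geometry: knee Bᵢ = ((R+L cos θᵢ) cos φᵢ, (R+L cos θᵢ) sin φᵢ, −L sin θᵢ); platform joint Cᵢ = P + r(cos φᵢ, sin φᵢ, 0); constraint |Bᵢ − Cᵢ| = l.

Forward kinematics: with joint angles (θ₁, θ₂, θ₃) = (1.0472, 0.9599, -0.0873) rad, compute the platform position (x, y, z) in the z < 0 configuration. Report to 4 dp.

(-0.0601, -0.0860, -0.2693)

φ1=0.0°: virtual centre (0.2000, 0.0000, -0.1039), radius l
arm 2 at φ=120.0°: ρ2 = 0.2088;  S2 = (-0.1044, 0.1809, -0.0983)
φ3=240.0°: virtual centre (-0.1298, -0.2248, 0.0105), radius l
|S₂|²−|S₁|² = 0.0025;  |S₃|²−|S₁|² = 0.0167
[-0.6088 0.3617 0.0113]·P = 0.0025;  [-0.6595 -0.4495 0.2288]·P = 0.0167
Cramer: x(z) = -0.0139+0.1714z;  y(z) = -0.0166+0.2574z
quadratic in z: (1.0956)z²+(0.1259)z+(-0.0456)=0, √Δ=0.4642 → z ∈ {-0.2693, 0.1544}; z = -0.2693 (taking z<0)
x = -0.0601, y = -0.0860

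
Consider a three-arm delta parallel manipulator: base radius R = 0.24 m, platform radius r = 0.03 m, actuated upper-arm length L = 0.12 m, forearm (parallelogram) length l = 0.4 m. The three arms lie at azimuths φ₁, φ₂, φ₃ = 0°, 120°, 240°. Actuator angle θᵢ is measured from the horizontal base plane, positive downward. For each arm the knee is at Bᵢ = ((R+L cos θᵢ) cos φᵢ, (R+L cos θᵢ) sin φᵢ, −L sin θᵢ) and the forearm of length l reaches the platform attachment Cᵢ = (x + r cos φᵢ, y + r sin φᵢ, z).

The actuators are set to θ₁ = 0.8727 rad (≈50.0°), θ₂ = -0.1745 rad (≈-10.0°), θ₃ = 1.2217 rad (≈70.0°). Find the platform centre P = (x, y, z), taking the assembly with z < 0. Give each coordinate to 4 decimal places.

(-0.0258, 0.1138, -0.3136)

φ1=0.0°: virtual centre (0.2871, 0.0000, -0.0919), radius l
arm 2 at φ=120.0°: e+L cos θ2 = 0.3282;  S2 = (-0.1641, 0.2842, 0.0208)
φ3=240.0°: virtual centre (-0.1255, -0.2174, -0.1128), radius l
eliminate P² terms by subtracting sphere 1 from 2 and 3
linear system: -0.9024x+0.5684y = 0.0172−0.2255z; -0.8253x+-0.4348y = -0.0152−-0.0417z
det = 0.8615;  x = 0.0013+0.0863z,  y = 0.0324+-0.2597z
sphere 1 gives Az²+Bz+C=0 with A=1.0749, B=0.1177, C=-0.0688;  B²−4AC=0.3097;  roots -0.3136, 0.2041;  negative root z = -0.3136
x = -0.0258, y = 0.1138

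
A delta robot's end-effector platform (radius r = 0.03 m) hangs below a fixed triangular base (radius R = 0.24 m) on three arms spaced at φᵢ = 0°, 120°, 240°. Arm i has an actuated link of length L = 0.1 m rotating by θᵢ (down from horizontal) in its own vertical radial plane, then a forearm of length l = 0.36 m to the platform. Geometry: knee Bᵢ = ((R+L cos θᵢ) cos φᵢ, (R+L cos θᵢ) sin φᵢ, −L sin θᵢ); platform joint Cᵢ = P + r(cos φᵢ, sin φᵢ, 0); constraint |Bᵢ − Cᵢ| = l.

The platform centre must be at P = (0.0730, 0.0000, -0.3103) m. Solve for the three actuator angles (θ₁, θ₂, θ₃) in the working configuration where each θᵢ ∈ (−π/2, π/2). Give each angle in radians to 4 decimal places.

θ₁ = 0.3487, θ₂ = 1.2216, θ₃ = 1.2216

arm 1 (φ=0.0°): x'=0.0730, y'=0.0000
  A cos θ + B sin θ = C:  0.1370·cos θ + -0.3103·sin θ = 0.0227
  θ1 = atan2(B,A) + arccos(C/0.3392) = 0.3487
φ2=120.0° → target in arm frame (-0.0365, -0.0632)
  A cos θ + B sin θ = C:  0.2465·cos θ + -0.3103·sin θ = -0.2072
  θ2 = atan2(B,A) + arccos(C/0.3963) = 1.2216
φ3=240.0° → target in arm frame (-0.0365, 0.0632)
  e−x'=0.2465;  (l²−L²−(e−x')²−y'²−z²)/2L = -0.2072
  θ3 = atan2(B,A) + arccos(C/0.3963) = 1.2216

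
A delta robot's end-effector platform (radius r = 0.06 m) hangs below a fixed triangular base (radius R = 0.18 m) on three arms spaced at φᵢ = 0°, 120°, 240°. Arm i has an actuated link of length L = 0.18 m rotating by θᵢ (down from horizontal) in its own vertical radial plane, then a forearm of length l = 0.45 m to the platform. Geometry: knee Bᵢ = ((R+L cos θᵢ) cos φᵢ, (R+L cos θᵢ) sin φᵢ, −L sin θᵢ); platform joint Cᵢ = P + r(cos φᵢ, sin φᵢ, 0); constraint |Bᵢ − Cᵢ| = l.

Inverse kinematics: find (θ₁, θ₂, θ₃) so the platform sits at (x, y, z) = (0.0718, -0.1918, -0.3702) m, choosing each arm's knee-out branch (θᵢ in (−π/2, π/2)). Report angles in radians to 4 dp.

θ₁ = 0.1746, θ₂ = 1.1343, θ₃ = -0.0873

arm 1 (φ=0.0°): x'=0.0718, y'=-0.1918
  e−x'=0.0482;  (l²−L²−(e−x')²−y'²−z²)/2L = -0.0168
  γ=atan2(-0.3702,0.0482)=-1.4413;  ψ=arccos(-0.0451)=1.6159;  θ1=γ+ψ≈0.1746
rotate P by −φ2: (-0.2020, 0.0337, -0.3702)
  A=0.3220, B=-0.3702, C=(l²−L²−A²−y'²−z²)/(2L)=-0.1994
  √(A²+B²)=0.4906;  θ2 = -0.8549+1.9892 ≈ 1.1343
arm 3 (φ=240.0°): x'=0.1302, y'=0.1581
  e−x'=-0.0102;  (l²−L²−(e−x')²−y'²−z²)/2L = 0.0221
  √(A²+B²)=0.3703;  θ3 = -1.5984+1.5111 ≈ -0.0873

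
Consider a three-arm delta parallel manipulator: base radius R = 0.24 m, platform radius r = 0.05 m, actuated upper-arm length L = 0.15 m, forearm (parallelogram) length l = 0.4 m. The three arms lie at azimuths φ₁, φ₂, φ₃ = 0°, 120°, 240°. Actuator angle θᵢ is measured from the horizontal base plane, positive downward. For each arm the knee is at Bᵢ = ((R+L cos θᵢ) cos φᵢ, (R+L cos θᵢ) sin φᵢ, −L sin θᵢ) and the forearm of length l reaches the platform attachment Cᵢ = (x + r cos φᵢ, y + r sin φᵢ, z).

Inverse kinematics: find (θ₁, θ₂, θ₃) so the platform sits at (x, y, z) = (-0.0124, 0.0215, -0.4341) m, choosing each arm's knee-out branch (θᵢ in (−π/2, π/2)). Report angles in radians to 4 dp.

θ₁ = 1.1345, θ₂ = 0.9597, θ₃ = 1.1346

φ1=0.0° → target in arm frame (-0.0124, 0.0215)
  e−x'=0.2024;  (l²−L²−(e−x')²−y'²−z²)/2L = -0.3079
  √(A²+B²)=0.4790;  θ1 = -1.1345+2.2690 ≈ 1.1345
φ2=120.0° → target in arm frame (0.0248, 0.0000)
  A=0.1652, B=-0.4341, C=(l²−L²−A²−y'²−z²)/(2L)=-0.2608
  γ=atan2(-0.4341,0.1652)=-1.2072;  ψ=arccos(-0.5614)=2.1669;  θ2=γ+ψ≈0.9597
arm 3 (φ=240.0°): x'=-0.0124, y'=-0.0215
  A cos θ + B sin θ = C:  0.2024·cos θ + -0.4341·sin θ = -0.3079
  θ3 = atan2(B,A) + arccos(C/0.4790) = 1.1346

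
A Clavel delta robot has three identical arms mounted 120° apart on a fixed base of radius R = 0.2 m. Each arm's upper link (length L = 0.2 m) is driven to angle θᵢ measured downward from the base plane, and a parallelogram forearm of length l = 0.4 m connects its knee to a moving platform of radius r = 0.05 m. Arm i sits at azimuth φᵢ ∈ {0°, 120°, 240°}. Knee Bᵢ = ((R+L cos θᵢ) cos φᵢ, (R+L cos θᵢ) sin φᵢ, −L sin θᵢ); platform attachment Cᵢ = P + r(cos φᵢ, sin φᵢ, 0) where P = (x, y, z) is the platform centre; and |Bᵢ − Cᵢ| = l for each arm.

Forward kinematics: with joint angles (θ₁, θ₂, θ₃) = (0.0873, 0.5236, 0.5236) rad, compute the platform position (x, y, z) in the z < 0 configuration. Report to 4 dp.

arm 1 at φ=0.0°: e+L cos θ1 = 0.3492;  O1 = (0.3492, 0.0000, -0.0174)
arm 2 at φ=120.0°: e+L cos θ2 = 0.3232;  O2 = (-0.1616, 0.2799, -0.1000)
arm 3 at φ=240.0°: e+L cos θ3 = 0.3232;  O3 = (-0.1616, -0.2799, -0.1000)
|O₂|²−|O₁|² = -0.0078;  |O₃|²−|O₁|² = -0.0078
[-1.0217 0.5598 -0.1651]·P = -0.0078;  [-1.0217 -0.5598 -0.1651]·P = -0.0078
det = 1.1439;  x = 0.0076+-0.1616z,  y = 0.0000+0.0000z
into |P−O₁|² = l²: 1.0261z² + 0.1453z + -0.0430 = 0;  Δ = 0.1976;  z = -0.2874 or 0.1458 → z<0 root = -0.2874
x = 0.0541, y = 0.0000

(0.0541, 0.0000, -0.2874)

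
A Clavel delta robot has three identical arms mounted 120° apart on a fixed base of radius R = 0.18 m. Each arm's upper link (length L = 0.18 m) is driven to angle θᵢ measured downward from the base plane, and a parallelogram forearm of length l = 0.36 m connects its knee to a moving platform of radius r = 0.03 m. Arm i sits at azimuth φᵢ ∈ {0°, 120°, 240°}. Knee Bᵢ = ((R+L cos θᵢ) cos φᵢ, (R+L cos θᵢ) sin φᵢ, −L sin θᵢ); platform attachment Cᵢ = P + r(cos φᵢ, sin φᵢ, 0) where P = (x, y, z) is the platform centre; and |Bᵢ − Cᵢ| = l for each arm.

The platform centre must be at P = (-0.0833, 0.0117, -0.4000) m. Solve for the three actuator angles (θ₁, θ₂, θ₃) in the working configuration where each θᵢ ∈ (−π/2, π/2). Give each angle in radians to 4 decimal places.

arm 1 (φ=0.0°): x'=-0.0833, y'=0.0117
  A cos θ + B sin θ = C:  0.2333·cos θ + -0.4000·sin θ = -0.3260
  √(A²+B²)=0.4631;  θ1 = -1.0428+2.3519 ≈ 1.3091
φ2=120.0° → target in arm frame (0.0518, 0.0663)
  e−x'=0.0982;  (l²−L²−(e−x')²−y'²−z²)/2L = -0.2134
  γ=atan2(-0.4000,0.0982)=-1.3300;  ψ=arccos(-0.5182)=2.1156;  θ2=γ+ψ≈0.7856
φ3=240.0° → target in arm frame (0.0315, -0.0780)
  A=0.1185, B=-0.4000, C=(l²−L²−A²−y'²−z²)/(2L)=-0.2303
  θ3 = atan2(B,A) + arccos(C/0.4172) = 0.8729

θ₁ = 1.3091, θ₂ = 0.7856, θ₃ = 0.8729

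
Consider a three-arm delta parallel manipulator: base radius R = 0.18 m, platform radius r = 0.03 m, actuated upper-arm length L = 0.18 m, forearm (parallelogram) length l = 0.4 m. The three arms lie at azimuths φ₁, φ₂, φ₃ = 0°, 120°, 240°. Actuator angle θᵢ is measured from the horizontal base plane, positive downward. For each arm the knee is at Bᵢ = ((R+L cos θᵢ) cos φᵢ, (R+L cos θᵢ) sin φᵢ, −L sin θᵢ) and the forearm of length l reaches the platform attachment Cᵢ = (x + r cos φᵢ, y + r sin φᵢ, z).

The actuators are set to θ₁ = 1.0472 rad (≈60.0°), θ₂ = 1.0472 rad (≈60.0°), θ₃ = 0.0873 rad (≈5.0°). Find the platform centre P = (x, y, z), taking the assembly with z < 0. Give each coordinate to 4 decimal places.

(-0.0728, -0.1261, -0.3710)

arm 1 at φ=0.0°: e+L cos θ1 = 0.2400;  S1 = (0.2400, 0.0000, -0.1559)
arm 2 at φ=120.0°: e+L cos θ2 = 0.2400;  S2 = (-0.1200, 0.2078, -0.1559)
arm 3 at φ=240.0°: e+L cos θ3 = 0.3293;  S3 = (-0.1647, -0.2852, -0.0157)
|S₂|²−|S₁|² = 0.0000;  |S₃|²−|S₁|² = 0.0268
[-0.7200 0.4157 0.0000]·P = 0.0000;  [-0.8093 -0.5704 0.2804]·P = 0.0268
Cramer: x(z) = -0.0149+0.1560z;  y(z) = -0.0258+0.2702z
sphere 1 gives Az²+Bz+C=0 with A=1.0974, B=0.2183, C=-0.0701;  B²−4AC=0.3551;  roots -0.3710, 0.1721;  negative root z = -0.3710
x = -0.0728, y = -0.1261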